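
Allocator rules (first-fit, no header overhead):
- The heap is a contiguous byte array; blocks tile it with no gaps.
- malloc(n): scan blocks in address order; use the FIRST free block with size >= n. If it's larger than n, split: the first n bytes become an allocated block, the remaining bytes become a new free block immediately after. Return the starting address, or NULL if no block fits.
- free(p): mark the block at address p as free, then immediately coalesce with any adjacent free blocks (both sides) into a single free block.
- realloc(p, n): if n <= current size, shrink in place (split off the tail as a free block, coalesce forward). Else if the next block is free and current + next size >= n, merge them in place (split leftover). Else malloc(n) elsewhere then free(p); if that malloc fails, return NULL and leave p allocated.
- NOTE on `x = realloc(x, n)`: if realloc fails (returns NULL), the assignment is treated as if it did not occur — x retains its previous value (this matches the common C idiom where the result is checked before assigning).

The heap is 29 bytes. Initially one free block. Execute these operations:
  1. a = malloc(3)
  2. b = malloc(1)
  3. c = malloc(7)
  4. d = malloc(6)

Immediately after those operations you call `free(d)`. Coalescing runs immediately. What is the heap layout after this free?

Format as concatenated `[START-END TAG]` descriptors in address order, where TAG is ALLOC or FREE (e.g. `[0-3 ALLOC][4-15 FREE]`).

Op 1: a = malloc(3) -> a = 0; heap: [0-2 ALLOC][3-28 FREE]
Op 2: b = malloc(1) -> b = 3; heap: [0-2 ALLOC][3-3 ALLOC][4-28 FREE]
Op 3: c = malloc(7) -> c = 4; heap: [0-2 ALLOC][3-3 ALLOC][4-10 ALLOC][11-28 FREE]
Op 4: d = malloc(6) -> d = 11; heap: [0-2 ALLOC][3-3 ALLOC][4-10 ALLOC][11-16 ALLOC][17-28 FREE]
free(d): d = 11 -> block [11-16 ALLOC]; mark free, coalesce with adjacent free neighbors -> [0-2 ALLOC][3-3 ALLOC][4-10 ALLOC][11-28 FREE]

Answer: [0-2 ALLOC][3-3 ALLOC][4-10 ALLOC][11-28 FREE]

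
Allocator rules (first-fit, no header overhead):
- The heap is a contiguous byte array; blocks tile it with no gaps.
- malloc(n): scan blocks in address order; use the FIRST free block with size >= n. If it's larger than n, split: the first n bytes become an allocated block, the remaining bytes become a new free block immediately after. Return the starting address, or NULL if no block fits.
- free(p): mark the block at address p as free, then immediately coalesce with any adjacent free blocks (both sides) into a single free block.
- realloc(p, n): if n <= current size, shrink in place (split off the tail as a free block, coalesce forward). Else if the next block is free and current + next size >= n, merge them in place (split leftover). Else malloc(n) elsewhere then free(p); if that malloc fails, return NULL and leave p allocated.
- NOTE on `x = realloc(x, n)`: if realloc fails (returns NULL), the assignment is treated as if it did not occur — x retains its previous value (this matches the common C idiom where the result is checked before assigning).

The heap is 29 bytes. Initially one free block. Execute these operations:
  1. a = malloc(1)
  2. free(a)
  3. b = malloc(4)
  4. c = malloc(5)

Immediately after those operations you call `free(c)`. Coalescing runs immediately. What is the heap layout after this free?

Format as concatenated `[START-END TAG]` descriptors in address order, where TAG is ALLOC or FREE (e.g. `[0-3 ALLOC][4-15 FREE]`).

Answer: [0-3 ALLOC][4-28 FREE]

Derivation:
Op 1: a = malloc(1) -> a = 0; heap: [0-0 ALLOC][1-28 FREE]
Op 2: free(a) -> (freed a); heap: [0-28 FREE]
Op 3: b = malloc(4) -> b = 0; heap: [0-3 ALLOC][4-28 FREE]
Op 4: c = malloc(5) -> c = 4; heap: [0-3 ALLOC][4-8 ALLOC][9-28 FREE]
free(c): c = 4 -> block [4-8 ALLOC]; mark free, coalesce with adjacent free neighbors -> [0-3 ALLOC][4-28 FREE]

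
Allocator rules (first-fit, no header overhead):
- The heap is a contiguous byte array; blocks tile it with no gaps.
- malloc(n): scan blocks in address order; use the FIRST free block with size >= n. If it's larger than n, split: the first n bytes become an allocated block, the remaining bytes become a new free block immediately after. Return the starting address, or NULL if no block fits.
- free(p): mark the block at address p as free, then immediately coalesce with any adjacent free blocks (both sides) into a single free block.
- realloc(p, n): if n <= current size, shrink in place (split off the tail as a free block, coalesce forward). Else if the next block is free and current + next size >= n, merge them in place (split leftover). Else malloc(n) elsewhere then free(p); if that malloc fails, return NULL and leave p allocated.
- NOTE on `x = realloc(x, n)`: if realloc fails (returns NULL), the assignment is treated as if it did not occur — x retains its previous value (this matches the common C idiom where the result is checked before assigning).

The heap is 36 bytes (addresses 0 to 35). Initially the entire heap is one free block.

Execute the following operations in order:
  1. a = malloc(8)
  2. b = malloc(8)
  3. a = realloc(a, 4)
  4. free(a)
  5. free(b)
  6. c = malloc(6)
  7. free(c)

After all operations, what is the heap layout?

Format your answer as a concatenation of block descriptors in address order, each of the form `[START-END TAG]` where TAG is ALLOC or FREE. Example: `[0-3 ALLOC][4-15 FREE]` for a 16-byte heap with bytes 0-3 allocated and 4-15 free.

Answer: [0-35 FREE]

Derivation:
Op 1: a = malloc(8) -> a = 0; heap: [0-7 ALLOC][8-35 FREE]
Op 2: b = malloc(8) -> b = 8; heap: [0-7 ALLOC][8-15 ALLOC][16-35 FREE]
Op 3: a = realloc(a, 4) -> a = 0; heap: [0-3 ALLOC][4-7 FREE][8-15 ALLOC][16-35 FREE]
Op 4: free(a) -> (freed a); heap: [0-7 FREE][8-15 ALLOC][16-35 FREE]
Op 5: free(b) -> (freed b); heap: [0-35 FREE]
Op 6: c = malloc(6) -> c = 0; heap: [0-5 ALLOC][6-35 FREE]
Op 7: free(c) -> (freed c); heap: [0-35 FREE]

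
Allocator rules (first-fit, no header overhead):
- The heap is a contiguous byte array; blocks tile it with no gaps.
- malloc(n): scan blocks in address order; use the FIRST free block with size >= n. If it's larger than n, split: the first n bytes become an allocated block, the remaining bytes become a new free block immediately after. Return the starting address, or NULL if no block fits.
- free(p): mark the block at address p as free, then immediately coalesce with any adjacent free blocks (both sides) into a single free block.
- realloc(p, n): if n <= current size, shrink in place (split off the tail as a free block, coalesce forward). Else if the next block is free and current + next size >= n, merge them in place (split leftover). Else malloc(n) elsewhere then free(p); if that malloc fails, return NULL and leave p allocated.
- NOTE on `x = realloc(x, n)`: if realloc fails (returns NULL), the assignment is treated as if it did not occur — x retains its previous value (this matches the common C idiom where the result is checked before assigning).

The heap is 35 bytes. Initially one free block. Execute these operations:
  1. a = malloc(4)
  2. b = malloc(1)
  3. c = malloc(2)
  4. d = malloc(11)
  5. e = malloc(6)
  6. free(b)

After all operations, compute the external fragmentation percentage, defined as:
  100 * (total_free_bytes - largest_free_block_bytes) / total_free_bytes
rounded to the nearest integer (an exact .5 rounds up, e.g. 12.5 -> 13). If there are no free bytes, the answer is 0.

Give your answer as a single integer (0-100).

Answer: 8

Derivation:
Op 1: a = malloc(4) -> a = 0; heap: [0-3 ALLOC][4-34 FREE]
Op 2: b = malloc(1) -> b = 4; heap: [0-3 ALLOC][4-4 ALLOC][5-34 FREE]
Op 3: c = malloc(2) -> c = 5; heap: [0-3 ALLOC][4-4 ALLOC][5-6 ALLOC][7-34 FREE]
Op 4: d = malloc(11) -> d = 7; heap: [0-3 ALLOC][4-4 ALLOC][5-6 ALLOC][7-17 ALLOC][18-34 FREE]
Op 5: e = malloc(6) -> e = 18; heap: [0-3 ALLOC][4-4 ALLOC][5-6 ALLOC][7-17 ALLOC][18-23 ALLOC][24-34 FREE]
Op 6: free(b) -> (freed b); heap: [0-3 ALLOC][4-4 FREE][5-6 ALLOC][7-17 ALLOC][18-23 ALLOC][24-34 FREE]
Free blocks: [1 11] total_free=12 largest=11 -> 100*(12-11)/12 = 100/12 ≈ 8.333 -> rounds to 8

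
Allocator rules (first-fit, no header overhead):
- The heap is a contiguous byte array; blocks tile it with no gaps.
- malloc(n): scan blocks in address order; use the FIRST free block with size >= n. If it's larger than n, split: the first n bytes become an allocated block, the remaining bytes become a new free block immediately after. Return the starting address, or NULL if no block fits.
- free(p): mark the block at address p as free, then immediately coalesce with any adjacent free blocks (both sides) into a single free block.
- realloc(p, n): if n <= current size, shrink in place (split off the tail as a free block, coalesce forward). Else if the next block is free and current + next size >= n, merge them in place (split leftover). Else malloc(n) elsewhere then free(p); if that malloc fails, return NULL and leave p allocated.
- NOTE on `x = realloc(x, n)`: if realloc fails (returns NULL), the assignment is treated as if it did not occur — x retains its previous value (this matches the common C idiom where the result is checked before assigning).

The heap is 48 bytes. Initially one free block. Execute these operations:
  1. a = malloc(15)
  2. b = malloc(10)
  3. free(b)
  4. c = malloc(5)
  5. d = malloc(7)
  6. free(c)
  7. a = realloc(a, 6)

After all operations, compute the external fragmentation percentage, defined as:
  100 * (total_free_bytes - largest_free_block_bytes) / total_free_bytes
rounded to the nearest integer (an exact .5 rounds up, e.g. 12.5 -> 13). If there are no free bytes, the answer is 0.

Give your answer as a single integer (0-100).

Answer: 40

Derivation:
Op 1: a = malloc(15) -> a = 0; heap: [0-14 ALLOC][15-47 FREE]
Op 2: b = malloc(10) -> b = 15; heap: [0-14 ALLOC][15-24 ALLOC][25-47 FREE]
Op 3: free(b) -> (freed b); heap: [0-14 ALLOC][15-47 FREE]
Op 4: c = malloc(5) -> c = 15; heap: [0-14 ALLOC][15-19 ALLOC][20-47 FREE]
Op 5: d = malloc(7) -> d = 20; heap: [0-14 ALLOC][15-19 ALLOC][20-26 ALLOC][27-47 FREE]
Op 6: free(c) -> (freed c); heap: [0-14 ALLOC][15-19 FREE][20-26 ALLOC][27-47 FREE]
Op 7: a = realloc(a, 6) -> a = 0; heap: [0-5 ALLOC][6-19 FREE][20-26 ALLOC][27-47 FREE]
Free blocks: [14 21] total_free=35 largest=21 -> 100*(35-21)/35 = 1400/35 = 40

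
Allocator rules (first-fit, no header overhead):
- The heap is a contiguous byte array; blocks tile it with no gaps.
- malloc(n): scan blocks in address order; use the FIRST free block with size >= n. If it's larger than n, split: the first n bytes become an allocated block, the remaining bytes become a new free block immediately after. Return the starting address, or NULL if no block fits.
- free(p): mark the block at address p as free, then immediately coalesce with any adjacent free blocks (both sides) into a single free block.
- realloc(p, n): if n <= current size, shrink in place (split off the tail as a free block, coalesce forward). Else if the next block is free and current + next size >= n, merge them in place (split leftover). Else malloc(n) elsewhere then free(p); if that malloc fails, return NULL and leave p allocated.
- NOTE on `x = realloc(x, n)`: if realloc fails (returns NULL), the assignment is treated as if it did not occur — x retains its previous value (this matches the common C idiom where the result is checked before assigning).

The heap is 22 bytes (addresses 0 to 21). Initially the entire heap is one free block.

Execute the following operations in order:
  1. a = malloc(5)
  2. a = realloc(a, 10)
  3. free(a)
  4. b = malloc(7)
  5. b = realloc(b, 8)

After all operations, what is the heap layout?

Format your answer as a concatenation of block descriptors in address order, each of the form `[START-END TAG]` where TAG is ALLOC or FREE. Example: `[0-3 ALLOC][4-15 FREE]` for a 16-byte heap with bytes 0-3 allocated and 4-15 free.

Answer: [0-7 ALLOC][8-21 FREE]

Derivation:
Op 1: a = malloc(5) -> a = 0; heap: [0-4 ALLOC][5-21 FREE]
Op 2: a = realloc(a, 10) -> a = 0; heap: [0-9 ALLOC][10-21 FREE]
Op 3: free(a) -> (freed a); heap: [0-21 FREE]
Op 4: b = malloc(7) -> b = 0; heap: [0-6 ALLOC][7-21 FREE]
Op 5: b = realloc(b, 8) -> b = 0; heap: [0-7 ALLOC][8-21 FREE]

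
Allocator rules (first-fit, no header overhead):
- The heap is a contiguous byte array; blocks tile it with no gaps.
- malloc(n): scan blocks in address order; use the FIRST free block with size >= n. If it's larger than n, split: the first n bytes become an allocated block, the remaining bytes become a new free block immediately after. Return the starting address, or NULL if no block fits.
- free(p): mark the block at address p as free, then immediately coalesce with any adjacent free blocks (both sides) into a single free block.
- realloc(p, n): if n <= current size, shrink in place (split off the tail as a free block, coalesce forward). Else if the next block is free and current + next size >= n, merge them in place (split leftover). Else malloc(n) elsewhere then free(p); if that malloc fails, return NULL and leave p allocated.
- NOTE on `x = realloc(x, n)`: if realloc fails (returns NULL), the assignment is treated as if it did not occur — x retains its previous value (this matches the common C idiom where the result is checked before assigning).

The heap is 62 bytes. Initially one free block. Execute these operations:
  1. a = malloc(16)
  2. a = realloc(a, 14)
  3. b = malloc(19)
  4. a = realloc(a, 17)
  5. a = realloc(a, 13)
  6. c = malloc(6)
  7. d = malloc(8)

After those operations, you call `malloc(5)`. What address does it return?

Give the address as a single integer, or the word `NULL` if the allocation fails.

Op 1: a = malloc(16) -> a = 0; heap: [0-15 ALLOC][16-61 FREE]
Op 2: a = realloc(a, 14) -> a = 0; heap: [0-13 ALLOC][14-61 FREE]
Op 3: b = malloc(19) -> b = 14; heap: [0-13 ALLOC][14-32 ALLOC][33-61 FREE]
Op 4: a = realloc(a, 17) -> a = 33; heap: [0-13 FREE][14-32 ALLOC][33-49 ALLOC][50-61 FREE]
Op 5: a = realloc(a, 13) -> a = 33; heap: [0-13 FREE][14-32 ALLOC][33-45 ALLOC][46-61 FREE]
Op 6: c = malloc(6) -> c = 0; heap: [0-5 ALLOC][6-13 FREE][14-32 ALLOC][33-45 ALLOC][46-61 FREE]
Op 7: d = malloc(8) -> d = 6; heap: [0-5 ALLOC][6-13 ALLOC][14-32 ALLOC][33-45 ALLOC][46-61 FREE]
malloc(5): first-fit scan over [0-5 ALLOC][6-13 ALLOC][14-32 ALLOC][33-45 ALLOC][46-61 FREE] -> 46

Answer: 46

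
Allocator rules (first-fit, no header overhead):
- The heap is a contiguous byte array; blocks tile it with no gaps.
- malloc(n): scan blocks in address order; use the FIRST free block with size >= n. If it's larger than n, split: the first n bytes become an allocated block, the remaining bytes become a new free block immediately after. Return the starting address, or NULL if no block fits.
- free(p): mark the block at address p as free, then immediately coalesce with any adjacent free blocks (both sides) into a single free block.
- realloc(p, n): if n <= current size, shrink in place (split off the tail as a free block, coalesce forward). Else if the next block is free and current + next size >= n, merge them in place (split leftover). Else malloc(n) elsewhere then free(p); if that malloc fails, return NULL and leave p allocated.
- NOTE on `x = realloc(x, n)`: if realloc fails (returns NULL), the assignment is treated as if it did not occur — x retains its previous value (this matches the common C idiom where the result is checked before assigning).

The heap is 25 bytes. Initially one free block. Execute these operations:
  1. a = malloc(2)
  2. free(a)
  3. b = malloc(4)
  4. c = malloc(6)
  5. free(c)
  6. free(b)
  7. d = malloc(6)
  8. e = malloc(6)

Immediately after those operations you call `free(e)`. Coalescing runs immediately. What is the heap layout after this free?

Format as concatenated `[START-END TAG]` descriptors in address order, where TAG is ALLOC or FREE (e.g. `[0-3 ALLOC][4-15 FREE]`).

Op 1: a = malloc(2) -> a = 0; heap: [0-1 ALLOC][2-24 FREE]
Op 2: free(a) -> (freed a); heap: [0-24 FREE]
Op 3: b = malloc(4) -> b = 0; heap: [0-3 ALLOC][4-24 FREE]
Op 4: c = malloc(6) -> c = 4; heap: [0-3 ALLOC][4-9 ALLOC][10-24 FREE]
Op 5: free(c) -> (freed c); heap: [0-3 ALLOC][4-24 FREE]
Op 6: free(b) -> (freed b); heap: [0-24 FREE]
Op 7: d = malloc(6) -> d = 0; heap: [0-5 ALLOC][6-24 FREE]
Op 8: e = malloc(6) -> e = 6; heap: [0-5 ALLOC][6-11 ALLOC][12-24 FREE]
free(e): e = 6 -> block [6-11 ALLOC]; mark free, coalesce with adjacent free neighbors -> [0-5 ALLOC][6-24 FREE]

Answer: [0-5 ALLOC][6-24 FREE]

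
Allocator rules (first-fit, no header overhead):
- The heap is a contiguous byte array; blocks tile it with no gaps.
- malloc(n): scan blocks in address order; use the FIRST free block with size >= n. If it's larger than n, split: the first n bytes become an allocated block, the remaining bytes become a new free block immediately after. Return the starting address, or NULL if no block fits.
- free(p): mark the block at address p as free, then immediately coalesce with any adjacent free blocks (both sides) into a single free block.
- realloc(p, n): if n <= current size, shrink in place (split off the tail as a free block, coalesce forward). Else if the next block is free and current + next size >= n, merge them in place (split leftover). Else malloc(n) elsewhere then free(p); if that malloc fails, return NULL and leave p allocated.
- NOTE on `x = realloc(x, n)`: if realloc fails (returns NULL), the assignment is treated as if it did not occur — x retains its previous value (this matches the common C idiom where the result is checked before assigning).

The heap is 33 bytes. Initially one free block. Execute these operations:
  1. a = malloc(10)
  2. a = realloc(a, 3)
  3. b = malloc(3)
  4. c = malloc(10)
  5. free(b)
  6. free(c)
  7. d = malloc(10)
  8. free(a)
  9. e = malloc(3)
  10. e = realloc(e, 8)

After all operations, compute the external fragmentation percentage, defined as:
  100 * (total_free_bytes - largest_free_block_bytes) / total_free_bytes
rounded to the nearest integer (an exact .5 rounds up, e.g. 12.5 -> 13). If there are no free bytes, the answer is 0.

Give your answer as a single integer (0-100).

Op 1: a = malloc(10) -> a = 0; heap: [0-9 ALLOC][10-32 FREE]
Op 2: a = realloc(a, 3) -> a = 0; heap: [0-2 ALLOC][3-32 FREE]
Op 3: b = malloc(3) -> b = 3; heap: [0-2 ALLOC][3-5 ALLOC][6-32 FREE]
Op 4: c = malloc(10) -> c = 6; heap: [0-2 ALLOC][3-5 ALLOC][6-15 ALLOC][16-32 FREE]
Op 5: free(b) -> (freed b); heap: [0-2 ALLOC][3-5 FREE][6-15 ALLOC][16-32 FREE]
Op 6: free(c) -> (freed c); heap: [0-2 ALLOC][3-32 FREE]
Op 7: d = malloc(10) -> d = 3; heap: [0-2 ALLOC][3-12 ALLOC][13-32 FREE]
Op 8: free(a) -> (freed a); heap: [0-2 FREE][3-12 ALLOC][13-32 FREE]
Op 9: e = malloc(3) -> e = 0; heap: [0-2 ALLOC][3-12 ALLOC][13-32 FREE]
Op 10: e = realloc(e, 8) -> e = 13; heap: [0-2 FREE][3-12 ALLOC][13-20 ALLOC][21-32 FREE]
Free blocks: [3 12] total_free=15 largest=12 -> 100*(15-12)/15 = 300/15 = 20

Answer: 20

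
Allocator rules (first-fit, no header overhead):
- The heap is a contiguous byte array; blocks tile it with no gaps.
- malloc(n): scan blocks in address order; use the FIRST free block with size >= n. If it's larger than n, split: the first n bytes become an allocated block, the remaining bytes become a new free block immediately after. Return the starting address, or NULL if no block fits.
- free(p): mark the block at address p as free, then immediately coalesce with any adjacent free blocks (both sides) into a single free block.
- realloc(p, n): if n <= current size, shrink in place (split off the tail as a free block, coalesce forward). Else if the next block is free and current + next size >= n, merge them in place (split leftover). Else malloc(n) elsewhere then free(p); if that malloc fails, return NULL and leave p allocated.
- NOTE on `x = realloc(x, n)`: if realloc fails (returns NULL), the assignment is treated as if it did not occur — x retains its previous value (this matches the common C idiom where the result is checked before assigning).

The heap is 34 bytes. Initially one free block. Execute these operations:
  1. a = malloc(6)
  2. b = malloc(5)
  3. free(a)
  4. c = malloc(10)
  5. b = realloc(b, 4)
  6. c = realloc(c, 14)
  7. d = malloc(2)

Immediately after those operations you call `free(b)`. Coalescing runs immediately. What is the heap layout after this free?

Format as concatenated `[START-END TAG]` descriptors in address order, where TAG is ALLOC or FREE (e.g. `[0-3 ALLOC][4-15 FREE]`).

Op 1: a = malloc(6) -> a = 0; heap: [0-5 ALLOC][6-33 FREE]
Op 2: b = malloc(5) -> b = 6; heap: [0-5 ALLOC][6-10 ALLOC][11-33 FREE]
Op 3: free(a) -> (freed a); heap: [0-5 FREE][6-10 ALLOC][11-33 FREE]
Op 4: c = malloc(10) -> c = 11; heap: [0-5 FREE][6-10 ALLOC][11-20 ALLOC][21-33 FREE]
Op 5: b = realloc(b, 4) -> b = 6; heap: [0-5 FREE][6-9 ALLOC][10-10 FREE][11-20 ALLOC][21-33 FREE]
Op 6: c = realloc(c, 14) -> c = 11; heap: [0-5 FREE][6-9 ALLOC][10-10 FREE][11-24 ALLOC][25-33 FREE]
Op 7: d = malloc(2) -> d = 0; heap: [0-1 ALLOC][2-5 FREE][6-9 ALLOC][10-10 FREE][11-24 ALLOC][25-33 FREE]
free(b): b = 6 -> block [6-9 ALLOC]; mark free, coalesce with adjacent free neighbors -> [0-1 ALLOC][2-10 FREE][11-24 ALLOC][25-33 FREE]

Answer: [0-1 ALLOC][2-10 FREE][11-24 ALLOC][25-33 FREE]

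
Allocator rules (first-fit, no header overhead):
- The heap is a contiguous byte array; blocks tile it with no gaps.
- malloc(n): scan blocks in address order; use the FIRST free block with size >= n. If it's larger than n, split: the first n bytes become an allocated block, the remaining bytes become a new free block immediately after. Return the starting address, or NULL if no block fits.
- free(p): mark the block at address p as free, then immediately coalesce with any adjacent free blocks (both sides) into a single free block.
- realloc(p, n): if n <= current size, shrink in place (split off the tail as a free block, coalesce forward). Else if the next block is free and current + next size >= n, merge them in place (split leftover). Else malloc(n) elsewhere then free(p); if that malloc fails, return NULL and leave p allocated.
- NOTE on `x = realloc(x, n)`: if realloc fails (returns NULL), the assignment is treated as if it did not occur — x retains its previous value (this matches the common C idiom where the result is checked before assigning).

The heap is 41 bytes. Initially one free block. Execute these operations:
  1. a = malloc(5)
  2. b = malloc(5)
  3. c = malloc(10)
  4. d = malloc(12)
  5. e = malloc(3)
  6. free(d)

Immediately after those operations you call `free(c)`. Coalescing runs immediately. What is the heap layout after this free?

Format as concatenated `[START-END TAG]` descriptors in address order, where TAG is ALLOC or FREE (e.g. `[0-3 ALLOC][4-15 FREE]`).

Answer: [0-4 ALLOC][5-9 ALLOC][10-31 FREE][32-34 ALLOC][35-40 FREE]

Derivation:
Op 1: a = malloc(5) -> a = 0; heap: [0-4 ALLOC][5-40 FREE]
Op 2: b = malloc(5) -> b = 5; heap: [0-4 ALLOC][5-9 ALLOC][10-40 FREE]
Op 3: c = malloc(10) -> c = 10; heap: [0-4 ALLOC][5-9 ALLOC][10-19 ALLOC][20-40 FREE]
Op 4: d = malloc(12) -> d = 20; heap: [0-4 ALLOC][5-9 ALLOC][10-19 ALLOC][20-31 ALLOC][32-40 FREE]
Op 5: e = malloc(3) -> e = 32; heap: [0-4 ALLOC][5-9 ALLOC][10-19 ALLOC][20-31 ALLOC][32-34 ALLOC][35-40 FREE]
Op 6: free(d) -> (freed d); heap: [0-4 ALLOC][5-9 ALLOC][10-19 ALLOC][20-31 FREE][32-34 ALLOC][35-40 FREE]
free(c): c = 10 -> block [10-19 ALLOC]; mark free, coalesce with adjacent free neighbors -> [0-4 ALLOC][5-9 ALLOC][10-31 FREE][32-34 ALLOC][35-40 FREE]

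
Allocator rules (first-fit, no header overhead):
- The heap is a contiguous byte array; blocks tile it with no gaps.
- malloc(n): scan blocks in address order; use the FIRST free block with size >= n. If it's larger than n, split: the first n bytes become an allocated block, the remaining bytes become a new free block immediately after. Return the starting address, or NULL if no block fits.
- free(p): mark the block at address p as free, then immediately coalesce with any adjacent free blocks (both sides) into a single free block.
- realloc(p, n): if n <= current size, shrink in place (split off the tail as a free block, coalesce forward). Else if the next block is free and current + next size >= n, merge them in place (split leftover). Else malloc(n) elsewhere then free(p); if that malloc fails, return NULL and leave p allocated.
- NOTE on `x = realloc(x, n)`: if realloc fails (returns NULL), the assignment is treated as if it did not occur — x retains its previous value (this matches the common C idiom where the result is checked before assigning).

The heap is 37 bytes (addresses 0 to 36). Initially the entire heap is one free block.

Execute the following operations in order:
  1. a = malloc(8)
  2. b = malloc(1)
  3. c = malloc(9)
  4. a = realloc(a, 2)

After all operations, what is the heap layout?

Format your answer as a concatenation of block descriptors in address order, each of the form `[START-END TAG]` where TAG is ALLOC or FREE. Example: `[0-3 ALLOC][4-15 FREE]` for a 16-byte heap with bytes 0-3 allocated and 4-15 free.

Op 1: a = malloc(8) -> a = 0; heap: [0-7 ALLOC][8-36 FREE]
Op 2: b = malloc(1) -> b = 8; heap: [0-7 ALLOC][8-8 ALLOC][9-36 FREE]
Op 3: c = malloc(9) -> c = 9; heap: [0-7 ALLOC][8-8 ALLOC][9-17 ALLOC][18-36 FREE]
Op 4: a = realloc(a, 2) -> a = 0; heap: [0-1 ALLOC][2-7 FREE][8-8 ALLOC][9-17 ALLOC][18-36 FREE]

Answer: [0-1 ALLOC][2-7 FREE][8-8 ALLOC][9-17 ALLOC][18-36 FREE]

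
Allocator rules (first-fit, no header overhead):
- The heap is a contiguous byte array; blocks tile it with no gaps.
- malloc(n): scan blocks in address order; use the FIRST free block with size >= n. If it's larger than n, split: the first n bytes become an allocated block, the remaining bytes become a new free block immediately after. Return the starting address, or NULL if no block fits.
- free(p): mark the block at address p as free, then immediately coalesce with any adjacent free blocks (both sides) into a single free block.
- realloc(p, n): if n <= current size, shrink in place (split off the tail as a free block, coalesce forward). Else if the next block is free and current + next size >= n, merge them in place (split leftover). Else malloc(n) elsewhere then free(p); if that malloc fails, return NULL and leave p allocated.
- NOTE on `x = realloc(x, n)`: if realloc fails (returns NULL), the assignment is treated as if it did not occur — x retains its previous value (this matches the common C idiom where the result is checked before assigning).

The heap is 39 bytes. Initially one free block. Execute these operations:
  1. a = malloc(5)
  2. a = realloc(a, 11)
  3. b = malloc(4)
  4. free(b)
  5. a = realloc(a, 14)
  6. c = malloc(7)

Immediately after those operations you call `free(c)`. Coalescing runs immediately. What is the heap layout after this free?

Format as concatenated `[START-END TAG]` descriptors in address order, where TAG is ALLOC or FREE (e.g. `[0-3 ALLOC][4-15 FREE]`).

Answer: [0-13 ALLOC][14-38 FREE]

Derivation:
Op 1: a = malloc(5) -> a = 0; heap: [0-4 ALLOC][5-38 FREE]
Op 2: a = realloc(a, 11) -> a = 0; heap: [0-10 ALLOC][11-38 FREE]
Op 3: b = malloc(4) -> b = 11; heap: [0-10 ALLOC][11-14 ALLOC][15-38 FREE]
Op 4: free(b) -> (freed b); heap: [0-10 ALLOC][11-38 FREE]
Op 5: a = realloc(a, 14) -> a = 0; heap: [0-13 ALLOC][14-38 FREE]
Op 6: c = malloc(7) -> c = 14; heap: [0-13 ALLOC][14-20 ALLOC][21-38 FREE]
free(c): c = 14 -> block [14-20 ALLOC]; mark free, coalesce with adjacent free neighbors -> [0-13 ALLOC][14-38 FREE]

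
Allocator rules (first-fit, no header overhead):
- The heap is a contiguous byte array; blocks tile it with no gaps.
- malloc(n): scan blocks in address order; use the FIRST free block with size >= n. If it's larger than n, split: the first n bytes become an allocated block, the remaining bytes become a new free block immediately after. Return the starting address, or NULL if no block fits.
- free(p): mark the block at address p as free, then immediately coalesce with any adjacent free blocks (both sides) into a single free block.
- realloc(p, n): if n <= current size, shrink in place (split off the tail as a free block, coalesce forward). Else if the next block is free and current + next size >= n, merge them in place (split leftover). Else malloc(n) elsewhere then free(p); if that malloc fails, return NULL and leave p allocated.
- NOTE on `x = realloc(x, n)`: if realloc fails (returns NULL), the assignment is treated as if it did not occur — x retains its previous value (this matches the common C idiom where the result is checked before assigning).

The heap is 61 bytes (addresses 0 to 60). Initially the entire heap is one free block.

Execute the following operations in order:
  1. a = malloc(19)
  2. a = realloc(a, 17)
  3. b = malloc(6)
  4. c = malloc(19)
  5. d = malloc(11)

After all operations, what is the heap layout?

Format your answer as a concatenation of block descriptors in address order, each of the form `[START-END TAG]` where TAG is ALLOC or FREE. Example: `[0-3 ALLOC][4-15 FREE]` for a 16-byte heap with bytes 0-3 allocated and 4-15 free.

Op 1: a = malloc(19) -> a = 0; heap: [0-18 ALLOC][19-60 FREE]
Op 2: a = realloc(a, 17) -> a = 0; heap: [0-16 ALLOC][17-60 FREE]
Op 3: b = malloc(6) -> b = 17; heap: [0-16 ALLOC][17-22 ALLOC][23-60 FREE]
Op 4: c = malloc(19) -> c = 23; heap: [0-16 ALLOC][17-22 ALLOC][23-41 ALLOC][42-60 FREE]
Op 5: d = malloc(11) -> d = 42; heap: [0-16 ALLOC][17-22 ALLOC][23-41 ALLOC][42-52 ALLOC][53-60 FREE]

Answer: [0-16 ALLOC][17-22 ALLOC][23-41 ALLOC][42-52 ALLOC][53-60 FREE]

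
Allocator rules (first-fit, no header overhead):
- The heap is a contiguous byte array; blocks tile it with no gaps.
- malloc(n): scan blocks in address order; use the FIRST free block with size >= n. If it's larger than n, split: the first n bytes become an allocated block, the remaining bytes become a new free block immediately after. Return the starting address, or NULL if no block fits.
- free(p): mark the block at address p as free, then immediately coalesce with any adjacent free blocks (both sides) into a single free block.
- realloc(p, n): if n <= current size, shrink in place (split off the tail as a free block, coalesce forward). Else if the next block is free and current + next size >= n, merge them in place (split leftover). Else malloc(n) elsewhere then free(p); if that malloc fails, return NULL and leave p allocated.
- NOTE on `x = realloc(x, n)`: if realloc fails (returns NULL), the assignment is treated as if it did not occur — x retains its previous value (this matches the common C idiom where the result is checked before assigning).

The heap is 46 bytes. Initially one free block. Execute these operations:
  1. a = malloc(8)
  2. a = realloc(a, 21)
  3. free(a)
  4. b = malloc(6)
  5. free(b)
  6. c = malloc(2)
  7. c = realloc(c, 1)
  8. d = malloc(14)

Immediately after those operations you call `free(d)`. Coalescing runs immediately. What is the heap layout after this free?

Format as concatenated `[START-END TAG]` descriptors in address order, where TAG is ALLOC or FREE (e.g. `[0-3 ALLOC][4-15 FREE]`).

Answer: [0-0 ALLOC][1-45 FREE]

Derivation:
Op 1: a = malloc(8) -> a = 0; heap: [0-7 ALLOC][8-45 FREE]
Op 2: a = realloc(a, 21) -> a = 0; heap: [0-20 ALLOC][21-45 FREE]
Op 3: free(a) -> (freed a); heap: [0-45 FREE]
Op 4: b = malloc(6) -> b = 0; heap: [0-5 ALLOC][6-45 FREE]
Op 5: free(b) -> (freed b); heap: [0-45 FREE]
Op 6: c = malloc(2) -> c = 0; heap: [0-1 ALLOC][2-45 FREE]
Op 7: c = realloc(c, 1) -> c = 0; heap: [0-0 ALLOC][1-45 FREE]
Op 8: d = malloc(14) -> d = 1; heap: [0-0 ALLOC][1-14 ALLOC][15-45 FREE]
free(d): d = 1 -> block [1-14 ALLOC]; mark free, coalesce with adjacent free neighbors -> [0-0 ALLOC][1-45 FREE]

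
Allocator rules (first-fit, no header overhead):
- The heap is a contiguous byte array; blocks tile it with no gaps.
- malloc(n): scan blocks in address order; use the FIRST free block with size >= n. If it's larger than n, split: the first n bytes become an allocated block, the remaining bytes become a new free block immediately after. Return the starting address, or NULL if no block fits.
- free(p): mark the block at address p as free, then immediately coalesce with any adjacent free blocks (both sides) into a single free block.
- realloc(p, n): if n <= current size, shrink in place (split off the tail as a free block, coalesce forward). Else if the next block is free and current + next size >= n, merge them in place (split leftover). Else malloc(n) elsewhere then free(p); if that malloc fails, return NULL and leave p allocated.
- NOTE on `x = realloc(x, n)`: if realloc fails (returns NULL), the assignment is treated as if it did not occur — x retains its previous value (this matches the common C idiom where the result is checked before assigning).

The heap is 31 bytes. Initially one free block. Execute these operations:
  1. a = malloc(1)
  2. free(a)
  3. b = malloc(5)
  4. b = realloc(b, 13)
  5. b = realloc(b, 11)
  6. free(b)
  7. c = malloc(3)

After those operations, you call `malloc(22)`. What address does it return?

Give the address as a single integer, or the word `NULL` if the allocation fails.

Op 1: a = malloc(1) -> a = 0; heap: [0-0 ALLOC][1-30 FREE]
Op 2: free(a) -> (freed a); heap: [0-30 FREE]
Op 3: b = malloc(5) -> b = 0; heap: [0-4 ALLOC][5-30 FREE]
Op 4: b = realloc(b, 13) -> b = 0; heap: [0-12 ALLOC][13-30 FREE]
Op 5: b = realloc(b, 11) -> b = 0; heap: [0-10 ALLOC][11-30 FREE]
Op 6: free(b) -> (freed b); heap: [0-30 FREE]
Op 7: c = malloc(3) -> c = 0; heap: [0-2 ALLOC][3-30 FREE]
malloc(22): first-fit scan over [0-2 ALLOC][3-30 FREE] -> 3

Answer: 3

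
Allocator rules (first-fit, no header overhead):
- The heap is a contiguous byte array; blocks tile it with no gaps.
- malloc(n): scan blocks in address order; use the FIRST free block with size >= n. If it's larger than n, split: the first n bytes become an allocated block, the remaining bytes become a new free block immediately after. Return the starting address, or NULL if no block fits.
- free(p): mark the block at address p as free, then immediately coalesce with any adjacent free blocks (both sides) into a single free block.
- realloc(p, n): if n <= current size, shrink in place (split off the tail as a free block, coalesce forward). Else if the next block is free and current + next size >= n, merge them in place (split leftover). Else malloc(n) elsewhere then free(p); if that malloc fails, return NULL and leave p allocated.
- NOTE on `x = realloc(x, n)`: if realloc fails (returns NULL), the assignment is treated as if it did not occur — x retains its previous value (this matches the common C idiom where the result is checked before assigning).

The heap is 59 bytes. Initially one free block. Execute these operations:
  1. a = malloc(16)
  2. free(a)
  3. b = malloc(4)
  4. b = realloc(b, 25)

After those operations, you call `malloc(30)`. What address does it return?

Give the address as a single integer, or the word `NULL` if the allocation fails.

Answer: 25

Derivation:
Op 1: a = malloc(16) -> a = 0; heap: [0-15 ALLOC][16-58 FREE]
Op 2: free(a) -> (freed a); heap: [0-58 FREE]
Op 3: b = malloc(4) -> b = 0; heap: [0-3 ALLOC][4-58 FREE]
Op 4: b = realloc(b, 25) -> b = 0; heap: [0-24 ALLOC][25-58 FREE]
malloc(30): first-fit scan over [0-24 ALLOC][25-58 FREE] -> 25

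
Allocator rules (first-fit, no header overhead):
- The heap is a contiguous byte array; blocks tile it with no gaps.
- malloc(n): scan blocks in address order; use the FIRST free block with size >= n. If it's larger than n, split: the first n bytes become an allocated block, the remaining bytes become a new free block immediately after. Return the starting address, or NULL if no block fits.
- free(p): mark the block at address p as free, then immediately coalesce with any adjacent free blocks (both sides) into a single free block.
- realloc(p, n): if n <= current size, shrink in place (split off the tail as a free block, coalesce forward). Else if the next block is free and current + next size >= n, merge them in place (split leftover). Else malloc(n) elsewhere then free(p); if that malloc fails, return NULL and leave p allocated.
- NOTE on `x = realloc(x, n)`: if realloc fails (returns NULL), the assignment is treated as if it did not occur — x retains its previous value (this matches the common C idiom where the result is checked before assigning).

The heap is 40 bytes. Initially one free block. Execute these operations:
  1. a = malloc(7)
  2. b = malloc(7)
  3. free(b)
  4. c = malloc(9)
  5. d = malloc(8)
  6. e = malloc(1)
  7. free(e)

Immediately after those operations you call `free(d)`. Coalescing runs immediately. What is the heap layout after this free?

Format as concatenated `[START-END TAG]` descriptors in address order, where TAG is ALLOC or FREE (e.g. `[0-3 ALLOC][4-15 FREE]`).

Op 1: a = malloc(7) -> a = 0; heap: [0-6 ALLOC][7-39 FREE]
Op 2: b = malloc(7) -> b = 7; heap: [0-6 ALLOC][7-13 ALLOC][14-39 FREE]
Op 3: free(b) -> (freed b); heap: [0-6 ALLOC][7-39 FREE]
Op 4: c = malloc(9) -> c = 7; heap: [0-6 ALLOC][7-15 ALLOC][16-39 FREE]
Op 5: d = malloc(8) -> d = 16; heap: [0-6 ALLOC][7-15 ALLOC][16-23 ALLOC][24-39 FREE]
Op 6: e = malloc(1) -> e = 24; heap: [0-6 ALLOC][7-15 ALLOC][16-23 ALLOC][24-24 ALLOC][25-39 FREE]
Op 7: free(e) -> (freed e); heap: [0-6 ALLOC][7-15 ALLOC][16-23 ALLOC][24-39 FREE]
free(d): d = 16 -> block [16-23 ALLOC]; mark free, coalesce with adjacent free neighbors -> [0-6 ALLOC][7-15 ALLOC][16-39 FREE]

Answer: [0-6 ALLOC][7-15 ALLOC][16-39 FREE]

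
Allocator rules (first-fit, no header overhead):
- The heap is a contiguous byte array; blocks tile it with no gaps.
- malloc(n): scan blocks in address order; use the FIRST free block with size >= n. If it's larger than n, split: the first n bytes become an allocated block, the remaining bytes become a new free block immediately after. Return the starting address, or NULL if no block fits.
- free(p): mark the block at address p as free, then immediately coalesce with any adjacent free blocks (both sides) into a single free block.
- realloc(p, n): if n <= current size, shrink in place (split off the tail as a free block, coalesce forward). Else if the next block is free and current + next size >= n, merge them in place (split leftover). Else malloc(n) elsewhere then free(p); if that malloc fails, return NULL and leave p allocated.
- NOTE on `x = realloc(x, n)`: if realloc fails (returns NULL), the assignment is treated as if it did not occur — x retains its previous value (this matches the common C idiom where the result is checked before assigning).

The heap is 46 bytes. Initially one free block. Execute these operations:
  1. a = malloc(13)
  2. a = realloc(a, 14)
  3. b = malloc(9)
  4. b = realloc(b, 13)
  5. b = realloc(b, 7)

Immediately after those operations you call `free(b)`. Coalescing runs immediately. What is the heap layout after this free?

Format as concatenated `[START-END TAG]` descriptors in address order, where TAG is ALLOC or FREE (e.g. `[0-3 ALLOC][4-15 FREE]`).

Answer: [0-13 ALLOC][14-45 FREE]

Derivation:
Op 1: a = malloc(13) -> a = 0; heap: [0-12 ALLOC][13-45 FREE]
Op 2: a = realloc(a, 14) -> a = 0; heap: [0-13 ALLOC][14-45 FREE]
Op 3: b = malloc(9) -> b = 14; heap: [0-13 ALLOC][14-22 ALLOC][23-45 FREE]
Op 4: b = realloc(b, 13) -> b = 14; heap: [0-13 ALLOC][14-26 ALLOC][27-45 FREE]
Op 5: b = realloc(b, 7) -> b = 14; heap: [0-13 ALLOC][14-20 ALLOC][21-45 FREE]
free(b): b = 14 -> block [14-20 ALLOC]; mark free, coalesce with adjacent free neighbors -> [0-13 ALLOC][14-45 FREE]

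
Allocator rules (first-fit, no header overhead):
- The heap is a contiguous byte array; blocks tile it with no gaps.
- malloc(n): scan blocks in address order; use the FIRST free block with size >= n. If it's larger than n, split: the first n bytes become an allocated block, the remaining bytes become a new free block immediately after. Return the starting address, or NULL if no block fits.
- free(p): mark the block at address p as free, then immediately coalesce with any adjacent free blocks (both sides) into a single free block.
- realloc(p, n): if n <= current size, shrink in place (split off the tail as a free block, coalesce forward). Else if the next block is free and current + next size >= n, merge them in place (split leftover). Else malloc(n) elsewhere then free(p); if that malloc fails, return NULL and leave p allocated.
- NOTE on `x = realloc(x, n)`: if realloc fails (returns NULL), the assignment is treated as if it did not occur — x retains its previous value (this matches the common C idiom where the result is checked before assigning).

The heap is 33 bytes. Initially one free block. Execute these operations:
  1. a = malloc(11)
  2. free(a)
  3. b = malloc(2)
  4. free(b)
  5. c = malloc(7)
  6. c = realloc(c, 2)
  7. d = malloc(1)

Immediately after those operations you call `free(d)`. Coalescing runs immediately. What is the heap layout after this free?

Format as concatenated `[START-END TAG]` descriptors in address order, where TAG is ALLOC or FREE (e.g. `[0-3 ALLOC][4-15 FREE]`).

Op 1: a = malloc(11) -> a = 0; heap: [0-10 ALLOC][11-32 FREE]
Op 2: free(a) -> (freed a); heap: [0-32 FREE]
Op 3: b = malloc(2) -> b = 0; heap: [0-1 ALLOC][2-32 FREE]
Op 4: free(b) -> (freed b); heap: [0-32 FREE]
Op 5: c = malloc(7) -> c = 0; heap: [0-6 ALLOC][7-32 FREE]
Op 6: c = realloc(c, 2) -> c = 0; heap: [0-1 ALLOC][2-32 FREE]
Op 7: d = malloc(1) -> d = 2; heap: [0-1 ALLOC][2-2 ALLOC][3-32 FREE]
free(d): d = 2 -> block [2-2 ALLOC]; mark free, coalesce with adjacent free neighbors -> [0-1 ALLOC][2-32 FREE]

Answer: [0-1 ALLOC][2-32 FREE]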